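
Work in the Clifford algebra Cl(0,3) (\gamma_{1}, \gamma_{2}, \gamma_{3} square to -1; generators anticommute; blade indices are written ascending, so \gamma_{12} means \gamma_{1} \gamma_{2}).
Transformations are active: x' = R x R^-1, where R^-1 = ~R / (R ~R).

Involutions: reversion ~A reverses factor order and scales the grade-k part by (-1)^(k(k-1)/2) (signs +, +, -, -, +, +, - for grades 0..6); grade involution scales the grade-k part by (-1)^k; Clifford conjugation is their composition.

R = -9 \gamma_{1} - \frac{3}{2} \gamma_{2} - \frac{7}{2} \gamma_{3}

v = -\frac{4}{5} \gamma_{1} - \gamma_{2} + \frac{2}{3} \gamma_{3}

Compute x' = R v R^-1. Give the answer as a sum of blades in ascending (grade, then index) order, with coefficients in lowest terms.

~R = -9 \gamma_{1} - \frac{3}{2} \gamma_{2} - \frac{7}{2} \gamma_{3}, and R ~R = -\frac{191}{2}, so R^-1 = ~R / (-\frac{191}{2}).
R v = -\frac{191}{30} + \frac{39}{5} \gamma_{12} - \frac{44}{5} \gamma_{13} - \frac{9}{2} \gamma_{23}
Answer: -\frac{2}{5} \gamma_{1} + \frac{4}{5} \gamma_{2} - \frac{17}{15} \gamma_{3}


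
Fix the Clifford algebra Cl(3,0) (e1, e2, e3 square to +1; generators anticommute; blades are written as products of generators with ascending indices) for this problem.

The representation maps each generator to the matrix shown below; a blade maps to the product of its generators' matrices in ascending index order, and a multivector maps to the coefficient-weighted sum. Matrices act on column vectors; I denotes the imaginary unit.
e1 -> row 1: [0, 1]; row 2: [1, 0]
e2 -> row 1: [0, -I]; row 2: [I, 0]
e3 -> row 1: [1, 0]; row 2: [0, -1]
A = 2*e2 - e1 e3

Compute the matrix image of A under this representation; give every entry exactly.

Bivector images (products of the table entries): rho(e1 e3) = rho(e1)rho(e3) = row 1: [0, -1]; row 2: [1, 0].
M = (2)*rho(e2) + (-1)*rho(e1 e3), summed entrywise:
Answer: row 1: [0, 1 - 2*I]; row 2: [-1 + 2*I, 0]


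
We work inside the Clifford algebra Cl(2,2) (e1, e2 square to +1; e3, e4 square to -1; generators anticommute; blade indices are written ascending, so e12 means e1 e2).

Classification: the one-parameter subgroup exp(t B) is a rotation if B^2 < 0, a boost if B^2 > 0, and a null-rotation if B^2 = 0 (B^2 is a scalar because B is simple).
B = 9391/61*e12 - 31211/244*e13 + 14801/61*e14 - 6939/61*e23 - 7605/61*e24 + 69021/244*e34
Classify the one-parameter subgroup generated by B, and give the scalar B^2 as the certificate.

B^2 term by term: the squares give (9391/61)^2*(e12)^2 + (-31211/244)^2*(e13)^2 + (14801/61)^2*(e14)^2 + (-6939/61)^2*(e23)^2 + (-7605/61)^2*(e24)^2 + (69021/244)^2*(e34)^2 = 88190881/3721*(-1) + 974126521/59536*(+1) + 219069601/3721*(+1) + 48149721/3721*(+1) + 57836025/3721*(+1) + 4763898441/59536*(-1) = 1 (each basis 2-blade squares to minus the product of its generators' squares); cross terms between blades sharing an index anticommute and cancel; the commuting (index-disjoint) pairs give grade-4 terms 2*c*c'*(blade product), which cancel blade by blade — e1234: 648176211/7442 - 237359655/7442 - 205408278/3721 = 0 — confirming B is simple. So B^2 = 1.
Answer: boost, certificate B^2 = 1. Because 1 is invariant under every versor sandwich, the classification follows from its sign alone.


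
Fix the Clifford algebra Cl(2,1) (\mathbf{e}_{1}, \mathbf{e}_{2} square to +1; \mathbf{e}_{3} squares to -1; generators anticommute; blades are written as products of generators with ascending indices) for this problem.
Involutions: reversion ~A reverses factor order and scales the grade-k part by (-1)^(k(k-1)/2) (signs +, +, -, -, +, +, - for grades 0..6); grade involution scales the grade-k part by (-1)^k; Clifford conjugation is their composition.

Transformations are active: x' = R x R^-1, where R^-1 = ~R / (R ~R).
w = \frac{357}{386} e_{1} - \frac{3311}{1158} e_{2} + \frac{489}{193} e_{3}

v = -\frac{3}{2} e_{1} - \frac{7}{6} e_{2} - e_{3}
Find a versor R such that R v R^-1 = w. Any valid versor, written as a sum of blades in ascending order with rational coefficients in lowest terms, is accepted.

Since q(v) = q(w) = \frac{47}{18}, the sum R = v + w = -\frac{111}{193} e_{1} - \frac{777}{193} e_{2} + \frac{296}{193} e_{3} does the job whenever invertible.
Answer: -\frac{111}{193} e_{1} - \frac{777}{193} e_{2} + \frac{296}{193} e_{3}


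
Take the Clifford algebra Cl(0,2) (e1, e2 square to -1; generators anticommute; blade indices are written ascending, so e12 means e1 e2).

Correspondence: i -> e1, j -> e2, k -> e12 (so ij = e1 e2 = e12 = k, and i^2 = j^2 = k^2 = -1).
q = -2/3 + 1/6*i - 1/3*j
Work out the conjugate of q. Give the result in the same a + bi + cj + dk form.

In blades: q = -2/3 + 1/6*e1 - 1/3*e2.
Conjugation here is Clifford conjugation: the scalar is fixed and the grade-1 and grade-2 blades all flip sign, giving -2/3 - 1/6*e1 + 1/3*e2; translating back:
Answer: -2/3 - 1/6*i + 1/3*j


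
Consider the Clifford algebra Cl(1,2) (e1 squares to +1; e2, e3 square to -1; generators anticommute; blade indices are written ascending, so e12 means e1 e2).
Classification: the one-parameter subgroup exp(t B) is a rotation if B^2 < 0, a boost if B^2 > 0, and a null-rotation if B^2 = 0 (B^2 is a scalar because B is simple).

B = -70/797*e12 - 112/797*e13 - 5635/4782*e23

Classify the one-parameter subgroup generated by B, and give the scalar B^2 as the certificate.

B^2 term by term: the squares give (-70/797)^2*(e12)^2 + (-112/797)^2*(e13)^2 + (-5635/4782)^2*(e23)^2 = 4900/635209*(+1) + 12544/635209*(+1) + 31753225/22867524*(-1) = -49/36 (each basis 2-blade squares to minus the product of its generators' squares); cross terms between blades sharing an index anticommute and cancel. So B^2 = -49/36.
Answer: rotation, certificate B^2 = -49/36. Check the certificate: B^2 = -49/36, and that sign is decisive whatever form B takes.


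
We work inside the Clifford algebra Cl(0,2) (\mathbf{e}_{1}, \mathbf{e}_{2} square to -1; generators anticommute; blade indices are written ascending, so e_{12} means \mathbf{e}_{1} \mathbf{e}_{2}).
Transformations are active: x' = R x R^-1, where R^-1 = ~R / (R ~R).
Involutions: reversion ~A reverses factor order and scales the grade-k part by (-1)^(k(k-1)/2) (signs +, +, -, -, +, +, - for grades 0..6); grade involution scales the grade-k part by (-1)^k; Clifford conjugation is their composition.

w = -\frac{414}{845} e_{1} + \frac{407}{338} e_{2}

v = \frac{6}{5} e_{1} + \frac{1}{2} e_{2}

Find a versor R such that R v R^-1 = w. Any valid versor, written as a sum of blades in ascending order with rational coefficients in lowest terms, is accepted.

Why this works: both vectors square to -\frac{169}{100}, so q(v) = q(w) and R = v + w = \frac{120}{169} e_{1} + \frac{288}{169} e_{2} carries v to w — its own direction survives, the complement (v - w)/2 flips.
Answer: \frac{120}{169} e_{1} + \frac{288}{169} e_{2}


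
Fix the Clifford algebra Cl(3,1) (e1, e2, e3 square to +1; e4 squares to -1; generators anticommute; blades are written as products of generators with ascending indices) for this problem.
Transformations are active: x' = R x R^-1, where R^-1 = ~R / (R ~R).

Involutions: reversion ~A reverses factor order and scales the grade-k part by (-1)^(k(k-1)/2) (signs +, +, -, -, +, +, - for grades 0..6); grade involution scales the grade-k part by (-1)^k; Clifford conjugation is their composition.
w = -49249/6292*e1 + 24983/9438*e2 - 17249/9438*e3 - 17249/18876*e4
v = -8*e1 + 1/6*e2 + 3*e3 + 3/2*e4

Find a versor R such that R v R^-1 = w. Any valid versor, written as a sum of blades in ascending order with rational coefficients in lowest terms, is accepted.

Since q(v) = q(w) = 637/9, the sum R = v + w = -99585/6292*e1 + 4426/1573*e2 + 11065/9438*e3 + 11065/18876*e4 does the job whenever invertible.
Answer: -99585/6292*e1 + 4426/1573*e2 + 11065/9438*e3 + 11065/18876*e4


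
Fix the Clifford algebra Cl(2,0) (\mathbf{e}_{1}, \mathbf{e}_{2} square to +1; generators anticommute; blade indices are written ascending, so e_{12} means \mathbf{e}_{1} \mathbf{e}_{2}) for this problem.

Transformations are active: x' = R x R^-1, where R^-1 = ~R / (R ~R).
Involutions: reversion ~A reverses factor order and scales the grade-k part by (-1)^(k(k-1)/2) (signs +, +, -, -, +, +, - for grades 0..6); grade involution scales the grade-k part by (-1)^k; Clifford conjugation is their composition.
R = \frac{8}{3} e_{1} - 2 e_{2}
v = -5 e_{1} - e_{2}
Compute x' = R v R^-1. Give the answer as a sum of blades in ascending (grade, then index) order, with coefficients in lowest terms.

~R = \frac{8}{3} e_{1} - 2 e_{2}, and R ~R = \frac{100}{9}, so R^-1 = ~R / (\frac{100}{9}).
R v = -\frac{34}{3} - \frac{38}{3} e_{12}
Answer: -\frac{11}{25} e_{1} + \frac{127}{25} e_{2}


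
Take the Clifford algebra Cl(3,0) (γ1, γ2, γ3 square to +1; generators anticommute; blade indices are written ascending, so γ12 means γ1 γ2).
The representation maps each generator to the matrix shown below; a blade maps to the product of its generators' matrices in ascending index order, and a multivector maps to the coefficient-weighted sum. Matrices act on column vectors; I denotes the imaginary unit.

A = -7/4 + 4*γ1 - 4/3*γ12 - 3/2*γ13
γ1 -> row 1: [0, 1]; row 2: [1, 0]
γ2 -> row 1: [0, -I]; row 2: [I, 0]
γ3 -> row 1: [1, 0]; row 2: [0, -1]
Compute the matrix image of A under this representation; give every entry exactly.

Bivector images (products of the table entries): rho(γ12) = rho(γ1)rho(γ2) = row 1: [I, 0]; row 2: [0, -I]; rho(γ13) = rho(γ1)rho(γ3) = row 1: [0, -1]; row 2: [1, 0].
M = (-7/4)*1 + (4)*rho(γ1) + (-4/3)*rho(γ12) + (-3/2)*rho(γ13), summed entrywise (1 is the identity matrix):
Answer: row 1: [-7/4 - 4*I/3, 11/2]; row 2: [5/2, -7/4 + 4*I/3]


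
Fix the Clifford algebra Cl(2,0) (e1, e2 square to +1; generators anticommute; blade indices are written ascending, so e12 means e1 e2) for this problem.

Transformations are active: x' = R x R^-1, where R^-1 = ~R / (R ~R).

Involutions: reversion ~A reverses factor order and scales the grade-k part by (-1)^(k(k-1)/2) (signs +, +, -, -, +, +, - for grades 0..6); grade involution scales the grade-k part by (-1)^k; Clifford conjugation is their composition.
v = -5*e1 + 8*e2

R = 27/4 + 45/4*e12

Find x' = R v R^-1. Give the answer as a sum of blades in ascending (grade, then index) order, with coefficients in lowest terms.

~R = 27/4 - 45/4*e12, and R ~R = 1377/8, so R^-1 = ~R / (1377/8).
R v = 225/4*e1 + 441/4*e2
Answer: 160/17*e1 + 11/17*e2


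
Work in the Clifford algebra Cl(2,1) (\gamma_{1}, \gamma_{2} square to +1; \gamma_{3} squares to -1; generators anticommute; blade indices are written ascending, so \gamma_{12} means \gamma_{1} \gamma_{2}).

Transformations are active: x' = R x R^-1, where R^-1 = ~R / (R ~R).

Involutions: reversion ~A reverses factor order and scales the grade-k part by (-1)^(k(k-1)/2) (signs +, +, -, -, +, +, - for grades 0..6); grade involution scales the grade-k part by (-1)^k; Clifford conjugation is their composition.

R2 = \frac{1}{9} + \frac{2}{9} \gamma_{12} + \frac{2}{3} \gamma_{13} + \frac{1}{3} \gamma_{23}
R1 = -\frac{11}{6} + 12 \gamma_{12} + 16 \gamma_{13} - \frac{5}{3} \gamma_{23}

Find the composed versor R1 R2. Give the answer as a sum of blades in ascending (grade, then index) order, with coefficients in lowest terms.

Distribute over the terms of R1 (each basis-blade product reordered to ascending indices, repeated generators contracted through their squares):
(-\frac{11}{6}) R2 = -\frac{11}{54} - \frac{11}{27} \gamma_{12} - \frac{11}{9} \gamma_{13} - \frac{11}{18} \gamma_{23}
(12 \gamma_{12}) R2 = -\frac{8}{3} + \frac{4}{3} \gamma_{12} + 4 \gamma_{13} - 8 \gamma_{23}
(16 \gamma_{13}) R2 = \frac{32}{3} + \frac{16}{3} \gamma_{12} + \frac{16}{9} \gamma_{13} + \frac{32}{9} \gamma_{23}
(-\frac{5}{3} \gamma_{23}) R2 = -\frac{5}{9} + \frac{10}{9} \gamma_{12} + \frac{10}{27} \gamma_{13} - \frac{5}{27} \gamma_{23}
Summing the partial products and collecting blades:
Answer: \frac{391}{54} + \frac{199}{27} \gamma_{12} + \frac{133}{27} \gamma_{13} - \frac{283}{54} \gamma_{23}


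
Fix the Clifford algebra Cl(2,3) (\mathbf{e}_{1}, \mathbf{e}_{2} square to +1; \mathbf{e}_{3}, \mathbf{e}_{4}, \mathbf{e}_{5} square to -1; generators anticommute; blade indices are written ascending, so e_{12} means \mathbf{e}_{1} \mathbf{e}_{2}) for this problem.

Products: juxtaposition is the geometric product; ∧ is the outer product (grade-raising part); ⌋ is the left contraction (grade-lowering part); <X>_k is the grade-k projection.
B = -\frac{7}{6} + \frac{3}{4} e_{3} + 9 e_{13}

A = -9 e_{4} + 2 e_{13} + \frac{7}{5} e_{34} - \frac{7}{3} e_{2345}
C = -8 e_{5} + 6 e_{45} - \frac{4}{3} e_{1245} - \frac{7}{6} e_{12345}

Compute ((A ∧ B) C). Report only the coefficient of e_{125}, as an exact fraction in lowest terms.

step 1: \frac{21}{2} e_{4} - \frac{7}{3} e_{13} + \frac{307}{60} e_{34} - 81 e_{134} + \frac{49}{18} e_{2345}
step 2: \frac{343}{108} e_{1} - 63 e_{5} - \frac{98}{27} e_{13} - \frac{49}{3} e_{23} - \frac{189}{2} e_{25} - \frac{307}{10} e_{35} - 84 e_{45} + \frac{7189}{360} e_{125} + \frac{1514}{3} e_{135} + \frac{196}{9} e_{234} - 108 e_{235} - \frac{49}{18} e_{245} - \frac{614}{15} e_{345} - \frac{977}{180} e_{1235} + 634 e_{1345} + \frac{28}{9} e_{2345}
Answer: \frac{7189}{360}


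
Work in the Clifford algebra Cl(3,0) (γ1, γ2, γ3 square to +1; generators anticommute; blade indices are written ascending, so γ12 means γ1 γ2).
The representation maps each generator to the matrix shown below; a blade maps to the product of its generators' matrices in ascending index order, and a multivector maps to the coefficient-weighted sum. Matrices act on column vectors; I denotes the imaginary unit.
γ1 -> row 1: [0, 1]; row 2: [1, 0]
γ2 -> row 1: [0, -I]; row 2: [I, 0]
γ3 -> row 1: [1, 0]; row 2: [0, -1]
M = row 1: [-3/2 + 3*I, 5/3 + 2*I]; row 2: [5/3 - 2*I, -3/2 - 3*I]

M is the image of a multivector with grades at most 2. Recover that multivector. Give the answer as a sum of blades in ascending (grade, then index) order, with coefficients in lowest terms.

Method: 1, rho(γ1), rho(γ2), rho(γ3) form a trace-orthogonal basis of the 2x2 complex matrices (tr(X Y) = 2 if X = Y, else 0), so M = m0*1 + m1*rho(γ1) + m2*rho(γ2) + m3*rho(γ3) with m0 = tr(M)/2 = -3/2, m1 = tr(M rho(γ1))/2 = 5/3, m2 = tr(M rho(γ2))/2 = -2, m3 = tr(M rho(γ3))/2 = 3*I.
Multiplying table entries, the bivector images are rho(γ12) = I*rho(γ3), rho(γ13) = -I*rho(γ2), rho(γ23) = I*rho(γ1); with real blade coefficients the real parts of m0..m3 are the coefficients of 1, γ1, γ2, γ3 and the imaginary parts give the bivectors (γ23: Im m1, γ13: -Im m2, γ12: Im m3).
Answer: -3/2 + 5/3*γ1 - 2*γ2 + 3*γ12


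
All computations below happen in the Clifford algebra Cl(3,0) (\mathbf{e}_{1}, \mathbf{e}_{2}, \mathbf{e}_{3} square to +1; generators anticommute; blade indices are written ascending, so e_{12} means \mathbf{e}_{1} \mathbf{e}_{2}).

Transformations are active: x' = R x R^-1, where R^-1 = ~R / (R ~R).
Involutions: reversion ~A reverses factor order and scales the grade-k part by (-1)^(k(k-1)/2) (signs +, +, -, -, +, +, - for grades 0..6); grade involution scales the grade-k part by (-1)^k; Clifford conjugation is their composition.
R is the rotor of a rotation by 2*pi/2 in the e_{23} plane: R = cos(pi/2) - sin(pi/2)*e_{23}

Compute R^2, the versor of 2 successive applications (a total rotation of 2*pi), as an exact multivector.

Rotor phase runs at HALF the rotation angle; powers of one rotor simply add phase, so after 2 steps in e_{23} the phase is 2*pi/2 = \pi and R^2 = cos(\pi) - sin(\pi)*e_{23}.
cos(\pi) = -1 and sin(\pi) = 0, so R^2 = -1. The total rotation 2*pi is 1 full turn, so every vector returns to itself, yet the rotor is -1, on the OTHER sheet of the double cover (an odd number of 2*pi turns).
Answer: -1


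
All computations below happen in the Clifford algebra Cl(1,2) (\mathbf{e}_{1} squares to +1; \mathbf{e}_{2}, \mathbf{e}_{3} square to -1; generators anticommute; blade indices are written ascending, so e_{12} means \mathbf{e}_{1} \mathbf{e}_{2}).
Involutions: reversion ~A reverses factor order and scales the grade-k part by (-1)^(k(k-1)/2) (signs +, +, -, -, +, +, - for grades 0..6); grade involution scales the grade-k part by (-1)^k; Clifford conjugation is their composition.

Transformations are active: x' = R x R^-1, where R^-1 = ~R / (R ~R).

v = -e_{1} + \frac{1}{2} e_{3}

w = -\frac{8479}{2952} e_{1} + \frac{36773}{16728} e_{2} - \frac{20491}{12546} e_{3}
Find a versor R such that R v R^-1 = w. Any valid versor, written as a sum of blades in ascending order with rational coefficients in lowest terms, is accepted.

The midline construction: v and w both square to \frac{3}{4}, so reflecting in their sum -\frac{11431}{2952} e_{1} + \frac{36773}{16728} e_{2} - \frac{7109}{6273} e_{3} exchanges them.
Answer: -\frac{11431}{2952} e_{1} + \frac{36773}{16728} e_{2} - \frac{7109}{6273} e_{3}


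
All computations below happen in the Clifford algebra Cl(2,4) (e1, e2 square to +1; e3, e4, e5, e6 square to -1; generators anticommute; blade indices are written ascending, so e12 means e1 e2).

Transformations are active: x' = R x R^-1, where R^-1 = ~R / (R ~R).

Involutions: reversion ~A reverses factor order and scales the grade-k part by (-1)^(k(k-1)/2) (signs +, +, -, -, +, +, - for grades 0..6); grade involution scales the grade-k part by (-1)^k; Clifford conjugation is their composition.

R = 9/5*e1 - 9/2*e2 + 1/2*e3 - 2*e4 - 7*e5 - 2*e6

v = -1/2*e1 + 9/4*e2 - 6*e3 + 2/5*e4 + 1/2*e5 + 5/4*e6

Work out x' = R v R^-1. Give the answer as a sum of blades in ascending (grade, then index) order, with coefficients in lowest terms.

~R = 9/5*e1 - 9/2*e2 + 1/2*e3 - 2*e4 - 7*e5 - 2*e6, and R ~R = -844/25, so R^-1 = ~R / (-844/25).
R v = -49/40 + 9/5*e12 - 211/20*e13 - 7/25*e14 - 13/5*e15 + 5/4*e16 + 207/8*e23 + 27/10*e24 + 27/2*e25 - 9/8*e26 - 59/5*e34 - 167/4*e35 - 91/8*e36 + 9/5*e45 - 17/10*e46 - 31/4*e56
Answer: 2129/3376*e1 - 17397/6752*e2 + 40757/6752*e3 - 4601/8440*e4 - 3403/3376*e5 - 2355/1688*e6


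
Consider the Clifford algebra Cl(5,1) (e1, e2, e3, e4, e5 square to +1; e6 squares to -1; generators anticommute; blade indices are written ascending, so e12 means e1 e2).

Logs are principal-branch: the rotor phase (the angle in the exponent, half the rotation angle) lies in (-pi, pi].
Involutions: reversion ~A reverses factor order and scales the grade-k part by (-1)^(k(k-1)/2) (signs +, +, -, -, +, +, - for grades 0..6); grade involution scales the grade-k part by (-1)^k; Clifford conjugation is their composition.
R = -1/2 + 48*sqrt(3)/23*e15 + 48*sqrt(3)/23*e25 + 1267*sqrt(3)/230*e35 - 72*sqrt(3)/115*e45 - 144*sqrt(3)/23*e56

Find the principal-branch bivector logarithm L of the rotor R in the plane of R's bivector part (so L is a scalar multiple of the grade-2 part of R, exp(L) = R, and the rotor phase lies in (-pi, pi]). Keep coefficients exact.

The scalar part of R is -1/2, which fixes the principal-branch rotor phase; the unit plane is then the bivector part divided by the sine of that phase, and L is that plane scaled by the phase.
Concretely: cos(phase) = -1/2 gives phase = ±2*pi/3, and since phase/sin(phase) is even the sign is immaterial: L = (phase/sin(phase)) * <R>_2 = (4*sqrt(3)*pi/9) * <R>_2.
Answer: 64*pi/23*e15 + 64*pi/23*e25 + 2534*pi/345*e35 - 96*pi/115*e45 - 192*pi/23*e56


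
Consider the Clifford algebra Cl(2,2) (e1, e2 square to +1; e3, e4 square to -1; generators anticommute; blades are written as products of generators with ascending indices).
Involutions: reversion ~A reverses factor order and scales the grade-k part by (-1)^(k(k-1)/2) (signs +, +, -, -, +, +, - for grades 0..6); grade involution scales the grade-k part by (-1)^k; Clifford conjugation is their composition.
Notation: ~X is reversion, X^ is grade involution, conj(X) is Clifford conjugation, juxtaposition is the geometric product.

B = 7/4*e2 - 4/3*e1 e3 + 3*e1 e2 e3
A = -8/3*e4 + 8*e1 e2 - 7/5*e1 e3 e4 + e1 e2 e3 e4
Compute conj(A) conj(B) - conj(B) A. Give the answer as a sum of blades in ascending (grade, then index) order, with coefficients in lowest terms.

first term: 14*e1 + 24*e3 - 73/15*e4 + 32/3*e2 e3 - 13/15*e2 e4 + 65/36*e1 e3 e4 - 111/20*e1 e2 e3 e4
second term: 14*e1 - 24*e3 + 17/15*e4 + 32/3*e2 e3 + 113/15*e2 e4 - 65/36*e1 e3 e4 - 209/20*e1 e2 e3 e4
Answer: 48*e3 - 6*e4 - 42/5*e2 e4 + 65/18*e1 e3 e4 + 49/10*e1 e2 e3 e4


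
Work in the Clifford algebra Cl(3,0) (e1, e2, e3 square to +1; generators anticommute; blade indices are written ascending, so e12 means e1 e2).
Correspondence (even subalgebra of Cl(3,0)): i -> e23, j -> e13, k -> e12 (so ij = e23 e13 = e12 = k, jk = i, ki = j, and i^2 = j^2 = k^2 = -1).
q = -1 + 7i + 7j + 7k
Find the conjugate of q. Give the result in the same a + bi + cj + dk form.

In blades: q = -1 + 7*e12 + 7*e13 + 7*e23.
Quaternion conjugation is reversion on the even subalgebra: the scalar is fixed and every grade-2 blade flips sign, giving -1 - 7*e12 - 7*e13 - 7*e23; translating back:
Answer: -1 - 7i - 7j - 7k


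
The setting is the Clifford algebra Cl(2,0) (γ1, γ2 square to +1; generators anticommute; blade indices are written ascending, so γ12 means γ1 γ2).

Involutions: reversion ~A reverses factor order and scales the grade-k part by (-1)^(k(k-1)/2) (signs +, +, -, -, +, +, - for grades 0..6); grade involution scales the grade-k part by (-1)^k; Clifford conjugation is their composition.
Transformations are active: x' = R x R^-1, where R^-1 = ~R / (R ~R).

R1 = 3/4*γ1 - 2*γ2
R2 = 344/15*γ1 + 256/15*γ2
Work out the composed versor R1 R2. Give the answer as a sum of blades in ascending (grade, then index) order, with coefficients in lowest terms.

Distribute over the terms of R1 (each basis-blade product reordered to ascending indices, repeated generators contracted through their squares):
(3/4*γ1) R2 = 86/5 + 64/5*γ12
(-2*γ2) R2 = -512/15 + 688/15*γ12
Summing the partial products and collecting blades:
Answer: -254/15 + 176/3*γ12


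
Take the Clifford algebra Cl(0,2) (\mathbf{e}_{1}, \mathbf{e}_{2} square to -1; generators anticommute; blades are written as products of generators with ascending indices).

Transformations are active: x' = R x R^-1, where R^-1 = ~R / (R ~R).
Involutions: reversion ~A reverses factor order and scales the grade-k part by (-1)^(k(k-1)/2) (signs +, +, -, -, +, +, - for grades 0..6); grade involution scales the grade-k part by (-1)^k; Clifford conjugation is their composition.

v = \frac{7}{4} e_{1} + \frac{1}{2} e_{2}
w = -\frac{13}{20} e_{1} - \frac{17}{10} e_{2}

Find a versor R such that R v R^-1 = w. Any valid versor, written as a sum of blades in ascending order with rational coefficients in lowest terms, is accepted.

Since q(v) = q(w) = -\frac{53}{16}, the sum R = v + w = \frac{11}{10} e_{1} - \frac{6}{5} e_{2} does the job whenever invertible.
Answer: \frac{11}{10} e_{1} - \frac{6}{5} e_{2}


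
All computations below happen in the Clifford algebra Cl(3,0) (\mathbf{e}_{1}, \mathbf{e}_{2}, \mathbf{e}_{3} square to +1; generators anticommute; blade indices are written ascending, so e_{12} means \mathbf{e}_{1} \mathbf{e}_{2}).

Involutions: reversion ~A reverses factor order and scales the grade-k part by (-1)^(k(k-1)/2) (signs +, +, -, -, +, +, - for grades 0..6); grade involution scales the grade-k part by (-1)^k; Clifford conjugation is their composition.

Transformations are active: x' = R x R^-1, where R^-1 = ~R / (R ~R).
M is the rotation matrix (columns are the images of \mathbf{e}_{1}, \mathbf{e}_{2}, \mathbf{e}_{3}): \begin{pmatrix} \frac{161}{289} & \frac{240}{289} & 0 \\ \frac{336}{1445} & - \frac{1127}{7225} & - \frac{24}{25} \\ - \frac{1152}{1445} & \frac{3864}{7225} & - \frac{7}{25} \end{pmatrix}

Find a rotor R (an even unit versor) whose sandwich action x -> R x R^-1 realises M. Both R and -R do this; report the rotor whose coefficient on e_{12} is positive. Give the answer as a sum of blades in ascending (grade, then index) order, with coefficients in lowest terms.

Method: write R = a + b12*e_{12} + b13*e_{13} + b23*e_{23} with a^2 + b12^2 + b13^2 + b23^2 = 1 (so R^-1 = ~R). Expanding the columns R e_j ~R gives tr M = 4a^2 - 1 and, from the antisymmetric part, M21 - M12 = -4a*b12, M13 - M31 = 4a*b13, M32 - M23 = -4a*b23.
Here tr M = \frac{35}{289}, so a^2 = (1 + tr M)/4 = \frac{81}{289} and a = ±\frac{9}{17}. Taking a = \frac{9}{17}: M21 - M12 = -\frac{864}{1445}, M13 - M31 = \frac{1152}{1445}, M32 - M23 = \frac{432}{289}, giving b12 = \frac{24}{85}, b13 = \frac{32}{85}, b23 = -\frac{12}{17}, i.e. R = \frac{9}{17} + \frac{24}{85} e_{12} + \frac{32}{85} e_{13} - \frac{12}{17} e_{23}.
Its e_{12} coefficient is already positive.
Answer: \frac{9}{17} + \frac{24}{85} e_{12} + \frac{32}{85} e_{13} - \frac{12}{17} e_{23}. Recall the cover is two-to-one: with M of trace \frac{35}{289}, both preimages act alike, and the stated e_{12} sign chooses the sheet.


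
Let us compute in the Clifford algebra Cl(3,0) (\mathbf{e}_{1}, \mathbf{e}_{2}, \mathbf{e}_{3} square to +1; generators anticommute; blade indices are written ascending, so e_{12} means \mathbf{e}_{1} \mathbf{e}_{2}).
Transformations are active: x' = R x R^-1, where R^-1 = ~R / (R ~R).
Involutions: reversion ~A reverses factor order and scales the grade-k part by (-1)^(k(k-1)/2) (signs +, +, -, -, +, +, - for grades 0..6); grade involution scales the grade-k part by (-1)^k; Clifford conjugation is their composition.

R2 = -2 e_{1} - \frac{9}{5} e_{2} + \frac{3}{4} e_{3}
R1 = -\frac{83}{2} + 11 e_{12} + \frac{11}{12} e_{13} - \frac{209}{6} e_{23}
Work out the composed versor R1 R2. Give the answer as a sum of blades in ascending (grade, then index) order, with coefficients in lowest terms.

Distribute over the terms of R2 (each basis-blade product reordered to ascending indices, repeated generators contracted through their squares):
R1 (-2 e_{1}) = 83 e_{1} + 22 e_{2} + \frac{11}{6} e_{3} + \frac{209}{3} e_{123}
R1 (-\frac{9}{5} e_{2}) = -\frac{99}{5} e_{1} + \frac{747}{10} e_{2} - \frac{627}{10} e_{3} + \frac{33}{20} e_{123}
R1 (\frac{3}{4} e_{3}) = \frac{11}{16} e_{1} - \frac{209}{8} e_{2} - \frac{249}{8} e_{3} + \frac{33}{4} e_{123}
Summing the partial products and collecting blades:
Answer: \frac{5111}{80} e_{1} + \frac{2823}{40} e_{2} - \frac{11039}{120} e_{3} + \frac{2387}{30} e_{123}


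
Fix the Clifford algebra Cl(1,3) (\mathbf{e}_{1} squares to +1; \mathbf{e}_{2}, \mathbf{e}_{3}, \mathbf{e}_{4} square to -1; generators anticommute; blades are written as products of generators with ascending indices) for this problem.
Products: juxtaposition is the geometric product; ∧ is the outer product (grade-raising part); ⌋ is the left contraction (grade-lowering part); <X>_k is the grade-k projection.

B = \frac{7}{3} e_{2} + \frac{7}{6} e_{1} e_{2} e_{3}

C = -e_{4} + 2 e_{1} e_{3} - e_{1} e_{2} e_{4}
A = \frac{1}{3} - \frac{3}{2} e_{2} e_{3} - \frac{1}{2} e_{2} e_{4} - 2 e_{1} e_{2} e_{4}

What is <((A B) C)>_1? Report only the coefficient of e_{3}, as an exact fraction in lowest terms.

step 1: \frac{7}{4} e_{1} + \frac{7}{9} e_{2} - \frac{7}{2} e_{3} - \frac{7}{6} e_{4} - \frac{14}{3} e_{1} e_{4} + \frac{7}{3} e_{3} e_{4} + \frac{7}{18} e_{1} e_{2} e_{3} + \frac{7}{12} e_{1} e_{3} e_{4}
step 2: -\frac{7}{6} - \frac{35}{3} e_{1} - \frac{49}{9} e_{2} + \frac{35}{6} e_{3} + \frac{7}{6} e_{4} - \frac{7}{6} e_{1} e_{2} + \frac{7}{12} e_{1} e_{3} + \frac{77}{36} e_{1} e_{4} + \frac{7}{12} e_{2} e_{3} - \frac{91}{36} e_{2} e_{4} - \frac{56}{9} e_{3} e_{4} + \frac{7}{9} e_{1} e_{2} e_{3} - \frac{7}{3} e_{1} e_{3} e_{4} + \frac{28}{9} e_{1} e_{2} e_{3} e_{4}
step 3: -\frac{35}{3} e_{1} - \frac{49}{9} e_{2} + \frac{35}{6} e_{3} + \frac{7}{6} e_{4}
Answer: \frac{35}{6}


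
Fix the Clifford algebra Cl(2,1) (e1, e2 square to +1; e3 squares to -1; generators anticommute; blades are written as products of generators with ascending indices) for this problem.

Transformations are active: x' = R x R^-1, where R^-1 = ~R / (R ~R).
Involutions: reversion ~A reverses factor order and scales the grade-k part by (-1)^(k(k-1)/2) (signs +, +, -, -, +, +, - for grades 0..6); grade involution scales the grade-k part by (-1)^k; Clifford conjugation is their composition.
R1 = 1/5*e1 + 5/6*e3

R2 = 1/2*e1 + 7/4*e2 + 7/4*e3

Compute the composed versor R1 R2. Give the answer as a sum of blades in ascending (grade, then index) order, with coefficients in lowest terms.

Distribute over the terms of R1 (each basis-blade product reordered to ascending indices, repeated generators contracted through their squares):
(1/5*e1) R2 = 1/10 + 7/20*e1 e2 + 7/20*e1 e3
(5/6*e3) R2 = -35/24 - 5/12*e1 e3 - 35/24*e2 e3
Summing the partial products and collecting blades:
Answer: -163/120 + 7/20*e1 e2 - 1/15*e1 e3 - 35/24*e2 e3


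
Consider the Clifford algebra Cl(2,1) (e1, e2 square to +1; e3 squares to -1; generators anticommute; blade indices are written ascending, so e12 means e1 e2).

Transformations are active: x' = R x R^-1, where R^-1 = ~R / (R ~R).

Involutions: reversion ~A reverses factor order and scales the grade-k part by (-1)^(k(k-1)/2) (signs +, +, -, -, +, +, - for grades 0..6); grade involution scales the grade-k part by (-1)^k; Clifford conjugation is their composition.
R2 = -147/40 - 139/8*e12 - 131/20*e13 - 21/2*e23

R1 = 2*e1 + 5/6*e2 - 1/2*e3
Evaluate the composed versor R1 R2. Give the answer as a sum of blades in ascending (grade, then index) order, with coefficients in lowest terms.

Distribute over the terms of R1 (each basis-blade product reordered to ascending indices, repeated generators contracted through their squares):
(2*e1) R2 = -147/20*e1 - 139/4*e2 - 131/10*e3 - 21*e123
(5/6*e2) R2 = 695/48*e1 - 49/16*e2 - 35/4*e3 + 131/24*e123
(-1/2*e3) R2 = 131/40*e1 + 21/4*e2 + 147/80*e3 + 139/16*e123
Summing the partial products and collecting blades:
Answer: 2497/240*e1 - 521/16*e2 - 1601/80*e3 - 329/48*e123


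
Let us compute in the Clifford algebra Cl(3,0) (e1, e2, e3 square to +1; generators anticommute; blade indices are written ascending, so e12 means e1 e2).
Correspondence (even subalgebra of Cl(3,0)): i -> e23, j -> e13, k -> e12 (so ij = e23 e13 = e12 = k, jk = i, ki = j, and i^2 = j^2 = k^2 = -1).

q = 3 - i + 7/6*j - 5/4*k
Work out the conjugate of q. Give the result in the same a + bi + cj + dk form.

In blades: q = 3 - 5/4*e12 + 7/6*e13 - e23.
Quaternion conjugation is reversion on the even subalgebra: the scalar is fixed and every grade-2 blade flips sign, giving 3 + 5/4*e12 - 7/6*e13 + e23; translating back:
Answer: 3 + i - 7/6*j + 5/4*k


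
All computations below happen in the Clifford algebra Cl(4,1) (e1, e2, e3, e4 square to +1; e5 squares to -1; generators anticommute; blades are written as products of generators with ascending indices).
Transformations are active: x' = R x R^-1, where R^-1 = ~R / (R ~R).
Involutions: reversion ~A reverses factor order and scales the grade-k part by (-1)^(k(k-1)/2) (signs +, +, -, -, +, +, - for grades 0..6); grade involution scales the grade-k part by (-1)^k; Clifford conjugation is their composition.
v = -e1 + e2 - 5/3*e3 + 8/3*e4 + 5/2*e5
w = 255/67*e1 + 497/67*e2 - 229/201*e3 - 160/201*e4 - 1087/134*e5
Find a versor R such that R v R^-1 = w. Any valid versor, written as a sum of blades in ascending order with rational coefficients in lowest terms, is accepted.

A norm check does it: q(v) = q(w) = 203/36, hence R = v + w = 188/67*e1 + 564/67*e2 - 188/67*e3 + 376/201*e4 - 376/67*e5 realises the map — parallel part kept, (v - w)/2 negated, v carried to w.
Answer: 188/67*e1 + 564/67*e2 - 188/67*e3 + 376/201*e4 - 376/67*e5


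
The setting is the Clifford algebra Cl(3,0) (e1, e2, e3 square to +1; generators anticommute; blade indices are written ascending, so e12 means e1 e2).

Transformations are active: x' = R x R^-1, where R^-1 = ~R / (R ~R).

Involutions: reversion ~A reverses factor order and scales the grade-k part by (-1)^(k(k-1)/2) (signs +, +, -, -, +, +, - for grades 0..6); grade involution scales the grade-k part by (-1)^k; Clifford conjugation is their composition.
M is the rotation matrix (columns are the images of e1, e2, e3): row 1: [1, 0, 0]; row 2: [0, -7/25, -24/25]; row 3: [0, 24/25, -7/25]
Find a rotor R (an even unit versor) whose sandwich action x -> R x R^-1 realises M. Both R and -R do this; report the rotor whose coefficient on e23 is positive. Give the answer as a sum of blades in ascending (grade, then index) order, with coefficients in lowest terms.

Method: write R = a + b12*e12 + b13*e13 + b23*e23 with a^2 + b12^2 + b13^2 + b23^2 = 1 (so R^-1 = ~R). Expanding the columns R e_j ~R gives tr M = 4a^2 - 1 and, from the antisymmetric part, M21 - M12 = -4a*b12, M13 - M31 = 4a*b13, M32 - M23 = -4a*b23.
Here tr M = 11/25, so a^2 = (1 + tr M)/4 = 9/25 and a = ±3/5. Taking a = 3/5: M21 - M12 = 0, M13 - M31 = 0, M32 - M23 = 48/25, giving b12 = 0, b13 = 0, b23 = -4/5, i.e. R = 3/5 - 4/5*e23.
Its e23 coefficient is negative, so report the other preimage -R.
Answer: -3/5 + 4/5*e23. Why the constraint matters: R and -R act identically through the sandwich — M has trace 11/25 either way — so only the sign condition on e23 picks one of the two preimages.


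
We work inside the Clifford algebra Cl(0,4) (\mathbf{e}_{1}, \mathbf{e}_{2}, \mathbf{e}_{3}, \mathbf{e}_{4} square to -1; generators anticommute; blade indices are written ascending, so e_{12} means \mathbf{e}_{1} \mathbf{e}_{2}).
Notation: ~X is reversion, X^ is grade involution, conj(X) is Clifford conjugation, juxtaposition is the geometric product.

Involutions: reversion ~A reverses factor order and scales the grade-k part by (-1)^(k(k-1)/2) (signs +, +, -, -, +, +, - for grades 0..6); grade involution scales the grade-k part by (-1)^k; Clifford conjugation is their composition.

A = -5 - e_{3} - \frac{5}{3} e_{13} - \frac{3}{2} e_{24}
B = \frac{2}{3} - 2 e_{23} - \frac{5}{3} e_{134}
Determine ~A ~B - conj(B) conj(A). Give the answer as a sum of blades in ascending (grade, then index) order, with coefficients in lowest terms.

first term: -\frac{10}{3} - 2 e_{2} - \frac{2}{3} e_{3} - \frac{25}{9} e_{4} + \frac{10}{3} e_{12} + \frac{10}{9} e_{13} - \frac{5}{3} e_{14} - 10 e_{23} + e_{24} - 3 e_{34} + \frac{5}{2} e_{123} - \frac{25}{3} e_{134}
second term: -\frac{10}{3} - 2 e_{2} + \frac{2}{3} e_{3} + \frac{25}{9} e_{4} - \frac{10}{3} e_{12} + \frac{10}{9} e_{13} - \frac{5}{3} e_{14} - 10 e_{23} + e_{24} + 3 e_{34} + \frac{5}{2} e_{123} + \frac{25}{3} e_{134}
Answer: -\frac{4}{3} e_{3} - \frac{50}{9} e_{4} + \frac{20}{3} e_{12} - 6 e_{34} - \frac{50}{3} e_{134}


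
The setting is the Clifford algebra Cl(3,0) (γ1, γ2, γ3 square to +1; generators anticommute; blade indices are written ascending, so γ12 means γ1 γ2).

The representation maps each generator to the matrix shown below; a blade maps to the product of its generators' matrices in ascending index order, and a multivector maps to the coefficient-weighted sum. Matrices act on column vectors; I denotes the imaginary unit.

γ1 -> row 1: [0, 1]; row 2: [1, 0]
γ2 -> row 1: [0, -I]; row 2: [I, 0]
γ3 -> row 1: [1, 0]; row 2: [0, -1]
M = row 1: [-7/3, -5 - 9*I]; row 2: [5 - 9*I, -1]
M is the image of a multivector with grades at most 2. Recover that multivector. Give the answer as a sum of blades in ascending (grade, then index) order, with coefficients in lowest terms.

Method: 1, rho(γ1), rho(γ2), rho(γ3) form a trace-orthogonal basis of the 2x2 complex matrices (tr(X Y) = 2 if X = Y, else 0), so M = m0*1 + m1*rho(γ1) + m2*rho(γ2) + m3*rho(γ3) with m0 = tr(M)/2 = -5/3, m1 = tr(M rho(γ1))/2 = -9*I, m2 = tr(M rho(γ2))/2 = -5*I, m3 = tr(M rho(γ3))/2 = -2/3.
Multiplying table entries, the bivector images are rho(γ12) = I*rho(γ3), rho(γ13) = -I*rho(γ2), rho(γ23) = I*rho(γ1); with real blade coefficients the real parts of m0..m3 are the coefficients of 1, γ1, γ2, γ3 and the imaginary parts give the bivectors (γ23: Im m1, γ13: -Im m2, γ12: Im m3).
Answer: -5/3 - 2/3*γ3 + 5*γ13 - 9*γ23


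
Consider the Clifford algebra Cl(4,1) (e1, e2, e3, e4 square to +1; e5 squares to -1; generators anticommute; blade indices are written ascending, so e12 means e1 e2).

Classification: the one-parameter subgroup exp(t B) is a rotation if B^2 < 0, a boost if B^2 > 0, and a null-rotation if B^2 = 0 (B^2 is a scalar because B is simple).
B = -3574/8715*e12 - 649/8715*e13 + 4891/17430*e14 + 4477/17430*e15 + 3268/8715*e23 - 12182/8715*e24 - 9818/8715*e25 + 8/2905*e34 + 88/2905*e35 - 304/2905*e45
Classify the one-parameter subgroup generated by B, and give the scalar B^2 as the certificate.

B^2 term by term: the squares give (-3574/8715)^2*(e12)^2 + (-649/8715)^2*(e13)^2 + (4891/17430)^2*(e14)^2 + (4477/17430)^2*(e15)^2 + (3268/8715)^2*(e23)^2 + (-12182/8715)^2*(e24)^2 + (-9818/8715)^2*(e25)^2 + (8/2905)^2*(e34)^2 + (88/2905)^2*(e35)^2 + (-304/2905)^2*(e45)^2 = 12773476/75951225*(-1) + 421201/75951225*(-1) + 23921881/303804900*(-1) + 20043529/303804900*(+1) + 10679824/75951225*(-1) + 148401124/75951225*(-1) + 96393124/75951225*(+1) + 64/8439025*(-1) + 7744/8439025*(+1) + 92416/8439025*(+1) = -1 (each basis 2-blade squares to minus the product of its generators' squares); cross terms between blades sharing an index anticommute and cancel; the commuting (index-disjoint) pairs give grade-4 terms 2*c*c'*(blade product), which cancel blade by blade — e1234: -57184/25317075 - 15812236/75951225 + 15983788/75951225 = 0; e1235: -629024/25317075 - 12743764/75951225 + 14630836/75951225 = 0; e1245: 2172992/25317075 + 48019838/75951225 - 54538814/75951225 = 0; e1345: 394592/25317075 - 430408/25317075 + 35816/25317075 = 0; e2345: -1986944/25317075 + 2144032/25317075 - 157088/25317075 = 0 — confirming B is simple. So B^2 = -1.
Answer: rotation, certificate B^2 = -1. The class reads off the invariant scalar -1 directly.


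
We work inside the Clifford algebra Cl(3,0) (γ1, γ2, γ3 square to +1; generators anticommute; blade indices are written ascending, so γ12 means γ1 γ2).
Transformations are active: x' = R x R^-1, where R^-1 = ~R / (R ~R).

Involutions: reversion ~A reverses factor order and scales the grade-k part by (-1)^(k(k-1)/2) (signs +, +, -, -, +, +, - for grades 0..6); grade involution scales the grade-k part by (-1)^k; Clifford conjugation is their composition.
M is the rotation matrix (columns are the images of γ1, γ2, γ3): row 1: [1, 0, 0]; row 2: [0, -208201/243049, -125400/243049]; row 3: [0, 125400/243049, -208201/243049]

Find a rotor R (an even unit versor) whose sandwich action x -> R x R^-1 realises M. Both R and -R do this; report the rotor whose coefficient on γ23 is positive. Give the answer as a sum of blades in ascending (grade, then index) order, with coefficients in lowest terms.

Method: write R = a + b12*γ12 + b13*γ13 + b23*γ23 with a^2 + b12^2 + b13^2 + b23^2 = 1 (so R^-1 = ~R). Expanding the columns R e_j ~R gives tr M = 4a^2 - 1 and, from the antisymmetric part, M21 - M12 = -4a*b12, M13 - M31 = 4a*b13, M32 - M23 = -4a*b23.
Here tr M = -173353/243049, so a^2 = (1 + tr M)/4 = 17424/243049 and a = ±132/493. Taking a = 132/493: M21 - M12 = 0, M13 - M31 = 0, M32 - M23 = 250800/243049, giving b12 = 0, b13 = 0, b23 = -475/493, i.e. R = 132/493 - 475/493*γ23.
Its γ23 coefficient is negative, so report the other preimage -R.
Answer: -132/493 + 475/493*γ23. Key observation: the double cover Spin(3) -> SO(3) sends R and -R to the same matrix (trace -173353/243049 here), so the stated sign of the γ23 coefficient is what selects one sheet.


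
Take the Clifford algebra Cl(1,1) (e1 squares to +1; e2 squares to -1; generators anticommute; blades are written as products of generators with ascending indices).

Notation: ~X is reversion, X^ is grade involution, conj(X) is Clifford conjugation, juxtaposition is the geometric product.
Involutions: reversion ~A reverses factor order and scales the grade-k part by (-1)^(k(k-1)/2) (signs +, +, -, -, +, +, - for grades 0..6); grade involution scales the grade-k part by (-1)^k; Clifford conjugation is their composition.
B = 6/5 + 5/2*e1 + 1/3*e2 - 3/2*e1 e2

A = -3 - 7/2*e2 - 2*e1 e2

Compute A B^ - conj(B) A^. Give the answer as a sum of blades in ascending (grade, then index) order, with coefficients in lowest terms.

first term: -53/30 + 145/12*e1 - 41/5*e2 - 133/20*e1 e2
second term: -163/30 + 35/12*e1 + 51/5*e2 - 313/20*e1 e2
Answer: 11/3 + 55/6*e1 - 92/5*e2 + 9*e1 e2
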